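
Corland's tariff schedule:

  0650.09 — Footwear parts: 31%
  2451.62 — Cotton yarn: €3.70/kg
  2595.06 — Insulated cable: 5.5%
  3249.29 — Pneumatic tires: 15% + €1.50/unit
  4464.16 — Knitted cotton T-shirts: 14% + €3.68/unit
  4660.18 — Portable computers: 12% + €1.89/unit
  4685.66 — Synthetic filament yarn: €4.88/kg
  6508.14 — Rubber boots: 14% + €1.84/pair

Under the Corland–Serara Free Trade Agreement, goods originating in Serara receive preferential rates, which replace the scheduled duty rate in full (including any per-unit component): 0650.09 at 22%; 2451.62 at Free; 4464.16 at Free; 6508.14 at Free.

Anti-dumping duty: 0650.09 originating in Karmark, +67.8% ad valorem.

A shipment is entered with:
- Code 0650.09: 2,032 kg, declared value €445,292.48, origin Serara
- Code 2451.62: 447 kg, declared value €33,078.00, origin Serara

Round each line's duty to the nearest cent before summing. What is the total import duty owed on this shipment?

€97,964.35

Line 1 (0650.09, Serara, 2,032 kg, €445,292.48):
Base rate for 0650.09 is 31%.
Origin Serara qualifies under the Corland–Serara agreement and 0650.09 is covered: preferential rate 22% applies instead.
The additional-duty order on 0650.09 targets Karmark, not Serara; it does not apply.
Duty = €445,292.48 × 22% = €97,964.35.
Line 2 (2451.62, Serara, 447 kg, €33,078.00):
Base rate for 2451.62 is €3.70/kg.
Origin Serara qualifies under the Corland–Serara agreement and 2451.62 is covered: preferential rate Free applies instead.
Duty = €33,078.00 × 0% = €0.00.
Total = €97,964.35 + €0.00 = €97,964.35.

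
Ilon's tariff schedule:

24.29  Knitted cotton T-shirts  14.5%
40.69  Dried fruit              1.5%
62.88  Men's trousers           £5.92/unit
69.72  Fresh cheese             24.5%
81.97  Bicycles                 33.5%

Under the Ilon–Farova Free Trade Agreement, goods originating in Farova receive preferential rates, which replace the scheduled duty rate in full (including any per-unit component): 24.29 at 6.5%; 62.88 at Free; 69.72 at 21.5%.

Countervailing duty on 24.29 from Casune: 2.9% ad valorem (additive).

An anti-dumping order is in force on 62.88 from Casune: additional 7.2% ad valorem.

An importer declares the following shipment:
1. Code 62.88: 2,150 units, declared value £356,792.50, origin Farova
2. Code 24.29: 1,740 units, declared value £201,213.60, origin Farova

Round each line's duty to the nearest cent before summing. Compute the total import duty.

£13,078.88

Line 1 (62.88, Farova, 2,150 units, £356,792.50):
Base rate for 62.88 is £5.92/unit.
Origin Farova qualifies under the Ilon–Farova agreement and 62.88 is covered: preferential rate Free applies instead.
The additional-duty order on 62.88 targets Casune, not Farova; it does not apply.
Duty = £356,792.50 × 0% = £0.00.
Line 2 (24.29, Farova, 1,740 units, £201,213.60):
Base rate for 24.29 is 14.5%.
Origin Farova qualifies under the Ilon–Farova agreement and 24.29 is covered: preferential rate 6.5% applies instead.
The additional-duty order on 24.29 targets Casune, not Farova; it does not apply.
Duty = £201,213.60 × 6.5% = £13,078.88.
Total = £0.00 + £13,078.88 = £13,078.88.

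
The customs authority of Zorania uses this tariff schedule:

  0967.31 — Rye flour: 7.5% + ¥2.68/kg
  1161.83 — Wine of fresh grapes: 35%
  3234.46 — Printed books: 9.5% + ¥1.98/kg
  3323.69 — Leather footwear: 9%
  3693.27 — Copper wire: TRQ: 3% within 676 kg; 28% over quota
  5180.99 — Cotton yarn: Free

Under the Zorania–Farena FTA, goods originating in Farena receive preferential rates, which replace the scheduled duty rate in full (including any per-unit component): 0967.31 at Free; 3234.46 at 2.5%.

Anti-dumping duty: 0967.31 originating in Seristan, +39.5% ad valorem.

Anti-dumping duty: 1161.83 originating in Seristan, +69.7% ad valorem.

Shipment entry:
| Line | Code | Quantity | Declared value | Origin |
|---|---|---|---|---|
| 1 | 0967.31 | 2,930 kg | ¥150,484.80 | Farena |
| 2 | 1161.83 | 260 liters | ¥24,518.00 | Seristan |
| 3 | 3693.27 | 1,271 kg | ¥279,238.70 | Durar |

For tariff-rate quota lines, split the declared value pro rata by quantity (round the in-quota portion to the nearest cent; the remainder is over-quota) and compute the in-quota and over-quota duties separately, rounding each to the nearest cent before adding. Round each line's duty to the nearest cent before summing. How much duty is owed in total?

¥66,727.89

Line 1 (0967.31, Farena, 2,930 kg, ¥150,484.80):
Base rate for 0967.31 is 7.5% + ¥2.68/kg.
Origin Farena qualifies under the Zorania–Farena agreement and 0967.31 is covered: preferential rate Free applies instead.
The additional-duty order on 0967.31 targets Seristan, not Farena; it does not apply.
Duty = ¥150,484.80 × 0% = ¥0.00.
Line 2 (1161.83, Seristan, 260 liters, ¥24,518.00):
Base rate for 1161.83 is 35%.
Additional duty on 1161.83 from Seristan: +69.7%. Applied ad valorem rate: 35% + 69.7% = 104.7%.
Duty = ¥24,518.00 × 104.7% = ¥25,670.35.
Line 3 (3693.27, Durar, 1,271 kg, ¥279,238.70):
Code 3693.27 is under a tariff-rate quota (threshold 676 kg). In-quota: 676 kg at 3%; over-quota: 595 kg at 28%.
Pro-rata value split: in-quota = ¥279,238.70 × 676/1,271 = ¥148,517.20; over-quota = ¥279,238.70 − ¥148,517.20 = ¥130,721.50.
In-quota duty = ¥148,517.20 × 3% = ¥4,455.52. Over-quota duty = ¥130,721.50 × 28% = ¥36,602.02.
Line duty = ¥4,455.52 + ¥36,602.02 = ¥41,057.54.
Total = ¥0.00 + ¥25,670.35 + ¥41,057.54 = ¥66,727.89.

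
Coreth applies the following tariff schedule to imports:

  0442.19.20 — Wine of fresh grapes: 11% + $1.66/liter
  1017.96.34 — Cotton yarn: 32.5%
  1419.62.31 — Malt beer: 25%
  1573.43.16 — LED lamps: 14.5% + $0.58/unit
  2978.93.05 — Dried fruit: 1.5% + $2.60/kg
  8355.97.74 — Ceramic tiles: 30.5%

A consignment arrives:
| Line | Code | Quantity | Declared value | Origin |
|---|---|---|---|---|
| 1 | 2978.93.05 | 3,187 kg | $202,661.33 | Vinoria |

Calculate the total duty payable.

$11,326.12

Line 1 (2978.93.05, Vinoria, 3,187 kg, $202,661.33):
Base rate for 2978.93.05 is 1.5% + $2.60/kg.
Duty = $202,661.33 × 1.5% + 3,187 × $2.60 = $11,326.12.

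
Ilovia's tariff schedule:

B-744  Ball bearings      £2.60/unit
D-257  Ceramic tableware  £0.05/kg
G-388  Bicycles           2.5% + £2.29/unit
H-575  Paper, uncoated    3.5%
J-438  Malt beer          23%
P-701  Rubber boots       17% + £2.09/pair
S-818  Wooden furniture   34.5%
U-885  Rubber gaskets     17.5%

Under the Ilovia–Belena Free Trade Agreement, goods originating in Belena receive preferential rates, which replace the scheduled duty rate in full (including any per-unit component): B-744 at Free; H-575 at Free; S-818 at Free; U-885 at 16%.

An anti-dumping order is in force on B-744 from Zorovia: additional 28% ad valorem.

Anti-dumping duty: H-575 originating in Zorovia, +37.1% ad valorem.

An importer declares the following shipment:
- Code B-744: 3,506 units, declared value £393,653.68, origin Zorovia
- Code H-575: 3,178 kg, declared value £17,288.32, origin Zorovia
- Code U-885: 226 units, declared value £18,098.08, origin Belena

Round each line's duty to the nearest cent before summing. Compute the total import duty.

£129,253.38

Line 1 (B-744, Zorovia, 3,506 units, £393,653.68):
Base rate for B-744 is £2.60/unit.
B-744 has an FTA preferential rate, but origin Zorovia is not Belena; base rate stands.
Additional duty on B-744 from Zorovia: +28% ad valorem. Applied ad valorem rate = 28%.
Duty = £393,653.68 × 28% + 3,506 × £2.60 = £119,338.63.
Line 2 (H-575, Zorovia, 3,178 kg, £17,288.32):
Base rate for H-575 is 3.5%.
H-575 has an FTA preferential rate, but origin Zorovia is not Belena; base rate stands.
Additional duty on H-575 from Zorovia: +37.1%. Applied ad valorem rate: 3.5% + 37.1% = 40.6%.
Duty = £17,288.32 × 40.6% = £7,019.06.
Line 3 (U-885, Belena, 226 units, £18,098.08):
Base rate for U-885 is 17.5%.
Origin Belena qualifies under the Ilovia–Belena agreement and U-885 is covered: preferential rate 16% applies instead.
Duty = £18,098.08 × 16% = £2,895.69.
Total = £119,338.63 + £7,019.06 + £2,895.69 = £129,253.38.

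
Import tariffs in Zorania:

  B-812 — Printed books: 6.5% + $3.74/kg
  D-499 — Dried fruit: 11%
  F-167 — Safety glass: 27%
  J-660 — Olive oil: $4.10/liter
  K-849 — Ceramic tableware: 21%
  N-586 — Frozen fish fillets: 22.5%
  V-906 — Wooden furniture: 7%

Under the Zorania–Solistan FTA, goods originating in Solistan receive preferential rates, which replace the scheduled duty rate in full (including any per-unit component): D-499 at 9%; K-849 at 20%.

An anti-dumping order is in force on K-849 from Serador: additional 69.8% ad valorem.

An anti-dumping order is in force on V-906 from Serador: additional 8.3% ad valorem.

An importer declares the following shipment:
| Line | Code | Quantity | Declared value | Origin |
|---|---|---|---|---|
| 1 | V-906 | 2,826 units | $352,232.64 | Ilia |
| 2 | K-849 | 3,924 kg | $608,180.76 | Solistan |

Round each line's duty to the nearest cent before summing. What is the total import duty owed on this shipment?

Line 1 (V-906, Ilia, 2,826 units, $352,232.64):
Base rate for V-906 is 7%.
The additional-duty order on V-906 targets Serador, not Ilia; it does not apply.
Duty = $352,232.64 × 7% = $24,656.28.
Line 2 (K-849, Solistan, 3,924 kg, $608,180.76):
Base rate for K-849 is 21%.
Origin Solistan qualifies under the Zorania–Solistan agreement and K-849 is covered: preferential rate 20% applies instead.
The additional-duty order on K-849 targets Serador, not Solistan; it does not apply.
Duty = $608,180.76 × 20% = $121,636.15.
Total = $24,656.28 + $121,636.15 = $146,292.43.

$146,292.43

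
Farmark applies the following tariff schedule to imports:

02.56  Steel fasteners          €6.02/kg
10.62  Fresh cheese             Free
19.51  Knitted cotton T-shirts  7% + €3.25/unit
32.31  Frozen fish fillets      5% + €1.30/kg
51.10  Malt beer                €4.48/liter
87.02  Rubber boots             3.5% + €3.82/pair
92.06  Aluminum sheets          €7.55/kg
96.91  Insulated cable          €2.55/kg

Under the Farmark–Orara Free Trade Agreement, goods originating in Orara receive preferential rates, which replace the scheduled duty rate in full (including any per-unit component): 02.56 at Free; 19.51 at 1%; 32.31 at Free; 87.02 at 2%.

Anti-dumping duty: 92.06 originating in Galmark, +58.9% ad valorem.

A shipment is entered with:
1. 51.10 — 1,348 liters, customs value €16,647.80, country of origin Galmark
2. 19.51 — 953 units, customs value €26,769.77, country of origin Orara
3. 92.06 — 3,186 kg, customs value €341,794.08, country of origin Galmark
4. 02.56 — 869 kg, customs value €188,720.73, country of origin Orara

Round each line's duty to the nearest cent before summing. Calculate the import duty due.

Line 1 (51.10, Galmark, 1,348 liters, €16,647.80):
Base rate for 51.10 is €4.48/liter.
Duty = 1,348 × €4.48 = €6,039.04.
Line 2 (19.51, Orara, 953 units, €26,769.77):
Base rate for 19.51 is 7% + €3.25/unit.
Origin Orara qualifies under the Farmark–Orara agreement and 19.51 is covered: preferential rate 1% applies instead.
Duty = €26,769.77 × 1% = €267.70.
Line 3 (92.06, Galmark, 3,186 kg, €341,794.08):
Base rate for 92.06 is €7.55/kg.
Additional duty on 92.06 from Galmark: +58.9% ad valorem. Applied ad valorem rate = 58.9%.
Duty = €341,794.08 × 58.9% + 3,186 × €7.55 = €225,371.01.
Line 4 (02.56, Orara, 869 kg, €188,720.73):
Base rate for 02.56 is €6.02/kg.
Origin Orara qualifies under the Farmark–Orara agreement and 02.56 is covered: preferential rate Free applies instead.
Duty = €188,720.73 × 0% = €0.00.
Total = €6,039.04 + €267.70 + €225,371.01 + €0.00 = €231,677.75.

€231,677.75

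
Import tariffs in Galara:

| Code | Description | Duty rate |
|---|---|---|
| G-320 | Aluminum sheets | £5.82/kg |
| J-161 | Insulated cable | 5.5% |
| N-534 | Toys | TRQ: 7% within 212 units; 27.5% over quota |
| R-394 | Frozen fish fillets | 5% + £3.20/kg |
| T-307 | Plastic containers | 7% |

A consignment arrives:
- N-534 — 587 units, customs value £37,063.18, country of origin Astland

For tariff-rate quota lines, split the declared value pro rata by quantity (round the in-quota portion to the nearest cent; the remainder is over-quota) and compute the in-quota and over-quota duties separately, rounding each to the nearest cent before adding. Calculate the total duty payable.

£7,448.31

Line 1 (N-534, Astland, 587 units, £37,063.18):
Code N-534 is under a tariff-rate quota (threshold 212 units). In-quota: 212 units at 7%; over-quota: 375 units at 27.5%.
Pro-rata value split: in-quota = £37,063.18 × 212/587 = £13,385.68; over-quota = £37,063.18 − £13,385.68 = £23,677.50.
In-quota duty = £13,385.68 × 7% = £937.00. Over-quota duty = £23,677.50 × 27.5% = £6,511.31.
Line duty = £937.00 + £6,511.31 = £7,448.31.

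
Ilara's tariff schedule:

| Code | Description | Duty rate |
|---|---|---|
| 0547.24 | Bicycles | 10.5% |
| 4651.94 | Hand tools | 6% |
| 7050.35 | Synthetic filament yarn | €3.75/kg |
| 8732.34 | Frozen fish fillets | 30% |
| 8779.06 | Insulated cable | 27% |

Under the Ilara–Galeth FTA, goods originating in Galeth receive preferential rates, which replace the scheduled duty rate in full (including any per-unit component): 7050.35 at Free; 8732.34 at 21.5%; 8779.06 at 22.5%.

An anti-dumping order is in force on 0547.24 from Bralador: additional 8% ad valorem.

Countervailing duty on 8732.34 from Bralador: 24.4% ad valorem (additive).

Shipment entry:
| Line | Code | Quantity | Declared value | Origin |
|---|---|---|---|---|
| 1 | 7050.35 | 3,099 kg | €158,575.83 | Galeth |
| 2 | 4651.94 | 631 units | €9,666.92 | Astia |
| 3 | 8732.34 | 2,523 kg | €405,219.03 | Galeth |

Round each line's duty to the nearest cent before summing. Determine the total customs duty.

Line 1 (7050.35, Galeth, 3,099 kg, €158,575.83):
Base rate for 7050.35 is €3.75/kg.
Origin Galeth qualifies under the Ilara–Galeth agreement and 7050.35 is covered: preferential rate Free applies instead.
Duty = €158,575.83 × 0% = €0.00.
Line 2 (4651.94, Astia, 631 units, €9,666.92):
Base rate for 4651.94 is 6%.
Duty = €9,666.92 × 6% = €580.02.
Line 3 (8732.34, Galeth, 2,523 kg, €405,219.03):
Base rate for 8732.34 is 30%.
Origin Galeth qualifies under the Ilara–Galeth agreement and 8732.34 is covered: preferential rate 21.5% applies instead.
The additional-duty order on 8732.34 targets Bralador, not Galeth; it does not apply.
Duty = €405,219.03 × 21.5% = €87,122.09.
Total = €0.00 + €580.02 + €87,122.09 = €87,702.11.

€87,702.11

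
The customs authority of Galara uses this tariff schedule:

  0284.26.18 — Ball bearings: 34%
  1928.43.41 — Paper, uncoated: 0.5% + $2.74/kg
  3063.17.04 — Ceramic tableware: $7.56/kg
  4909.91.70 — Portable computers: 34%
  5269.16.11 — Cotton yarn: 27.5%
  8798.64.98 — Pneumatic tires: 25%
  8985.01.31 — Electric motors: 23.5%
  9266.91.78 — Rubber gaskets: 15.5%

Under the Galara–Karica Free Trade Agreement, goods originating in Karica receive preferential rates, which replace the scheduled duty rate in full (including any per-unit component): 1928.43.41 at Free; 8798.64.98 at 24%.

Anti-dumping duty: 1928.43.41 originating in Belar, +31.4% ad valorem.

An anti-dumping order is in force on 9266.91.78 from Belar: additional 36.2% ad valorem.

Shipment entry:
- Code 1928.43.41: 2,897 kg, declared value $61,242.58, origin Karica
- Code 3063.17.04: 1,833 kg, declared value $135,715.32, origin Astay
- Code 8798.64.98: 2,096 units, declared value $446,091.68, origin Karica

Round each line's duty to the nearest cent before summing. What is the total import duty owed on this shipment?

$120,919.48

Line 1 (1928.43.41, Karica, 2,897 kg, $61,242.58):
Base rate for 1928.43.41 is 0.5% + $2.74/kg.
Origin Karica qualifies under the Galara–Karica agreement and 1928.43.41 is covered: preferential rate Free applies instead.
The additional-duty order on 1928.43.41 targets Belar, not Karica; it does not apply.
Duty = $61,242.58 × 0% = $0.00.
Line 2 (3063.17.04, Astay, 1,833 kg, $135,715.32):
Base rate for 3063.17.04 is $7.56/kg.
Duty = 1,833 × $7.56 = $13,857.48.
Line 3 (8798.64.98, Karica, 2,096 units, $446,091.68):
Base rate for 8798.64.98 is 25%.
Origin Karica qualifies under the Galara–Karica agreement and 8798.64.98 is covered: preferential rate 24% applies instead.
Duty = $446,091.68 × 24% = $107,062.00.
Total = $0.00 + $13,857.48 + $107,062.00 = $120,919.48.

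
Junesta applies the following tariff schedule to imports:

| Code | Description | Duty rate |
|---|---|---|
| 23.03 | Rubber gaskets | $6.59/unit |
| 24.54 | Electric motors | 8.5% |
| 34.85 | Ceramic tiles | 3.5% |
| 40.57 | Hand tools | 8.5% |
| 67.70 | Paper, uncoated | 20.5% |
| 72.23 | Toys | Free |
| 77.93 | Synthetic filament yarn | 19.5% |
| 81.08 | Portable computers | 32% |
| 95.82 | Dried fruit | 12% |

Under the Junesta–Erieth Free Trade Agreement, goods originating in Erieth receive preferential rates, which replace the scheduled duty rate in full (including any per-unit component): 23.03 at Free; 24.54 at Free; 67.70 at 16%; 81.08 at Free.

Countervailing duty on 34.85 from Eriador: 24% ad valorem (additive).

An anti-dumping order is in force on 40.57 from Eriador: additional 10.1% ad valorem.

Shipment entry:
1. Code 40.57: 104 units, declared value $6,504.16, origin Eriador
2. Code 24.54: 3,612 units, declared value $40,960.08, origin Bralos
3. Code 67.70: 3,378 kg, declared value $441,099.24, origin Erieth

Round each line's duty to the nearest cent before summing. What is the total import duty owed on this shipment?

Line 1 (40.57, Eriador, 104 units, $6,504.16):
Base rate for 40.57 is 8.5%.
Additional duty on 40.57 from Eriador: +10.1%. Applied ad valorem rate: 8.5% + 10.1% = 18.6%.
Duty = $6,504.16 × 18.6% = $1,209.77.
Line 2 (24.54, Bralos, 3,612 units, $40,960.08):
Base rate for 24.54 is 8.5%.
24.54 has an FTA preferential rate, but origin Bralos is not Erieth; base rate stands.
Duty = $40,960.08 × 8.5% = $3,481.61.
Line 3 (67.70, Erieth, 3,378 kg, $441,099.24):
Base rate for 67.70 is 20.5%.
Origin Erieth qualifies under the Junesta–Erieth agreement and 67.70 is covered: preferential rate 16% applies instead.
Duty = $441,099.24 × 16% = $70,575.88.
Total = $1,209.77 + $3,481.61 + $70,575.88 = $75,267.26.

$75,267.26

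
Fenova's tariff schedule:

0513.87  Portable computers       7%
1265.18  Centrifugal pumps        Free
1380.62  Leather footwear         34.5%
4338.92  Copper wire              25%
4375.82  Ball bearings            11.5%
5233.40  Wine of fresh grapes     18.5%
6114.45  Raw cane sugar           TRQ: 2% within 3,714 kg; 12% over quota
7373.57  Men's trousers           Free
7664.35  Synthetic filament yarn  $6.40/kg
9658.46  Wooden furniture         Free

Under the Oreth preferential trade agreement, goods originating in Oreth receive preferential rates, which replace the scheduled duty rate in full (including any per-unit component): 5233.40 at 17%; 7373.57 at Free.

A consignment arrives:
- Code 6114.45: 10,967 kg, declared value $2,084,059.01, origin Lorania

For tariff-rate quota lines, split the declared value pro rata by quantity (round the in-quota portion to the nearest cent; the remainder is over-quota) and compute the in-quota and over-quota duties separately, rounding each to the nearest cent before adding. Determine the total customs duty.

$179,509.94

Line 1 (6114.45, Lorania, 10,967 kg, $2,084,059.01):
Code 6114.45 is under a tariff-rate quota (threshold 3,714 kg). In-quota: 3,714 kg at 2%; over-quota: 7,253 kg at 12%.
Pro-rata value split: in-quota = $2,084,059.01 × 3,714/10,967 = $705,771.42; over-quota = $2,084,059.01 − $705,771.42 = $1,378,287.59.
In-quota duty = $705,771.42 × 2% = $14,115.43. Over-quota duty = $1,378,287.59 × 12% = $165,394.51.
Line duty = $14,115.43 + $165,394.51 = $179,509.94.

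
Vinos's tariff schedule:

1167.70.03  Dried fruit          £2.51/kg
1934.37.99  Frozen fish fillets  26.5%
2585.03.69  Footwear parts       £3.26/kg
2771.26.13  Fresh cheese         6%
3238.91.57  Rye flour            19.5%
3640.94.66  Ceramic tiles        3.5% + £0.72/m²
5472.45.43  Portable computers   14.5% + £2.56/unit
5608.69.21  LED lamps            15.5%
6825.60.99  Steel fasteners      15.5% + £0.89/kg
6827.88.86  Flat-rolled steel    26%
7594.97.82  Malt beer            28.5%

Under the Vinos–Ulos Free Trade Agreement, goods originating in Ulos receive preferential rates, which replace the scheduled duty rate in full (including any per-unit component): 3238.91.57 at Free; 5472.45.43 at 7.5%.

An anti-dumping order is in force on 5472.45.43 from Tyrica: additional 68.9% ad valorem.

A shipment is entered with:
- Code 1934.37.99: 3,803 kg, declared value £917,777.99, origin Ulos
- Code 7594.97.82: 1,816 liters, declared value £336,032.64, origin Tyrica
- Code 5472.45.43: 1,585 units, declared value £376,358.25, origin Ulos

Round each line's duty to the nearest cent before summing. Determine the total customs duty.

Line 1 (1934.37.99, Ulos, 3,803 kg, £917,777.99):
Base rate for 1934.37.99 is 26.5%.
Origin Ulos is the FTA partner but 1934.37.99 is not on the preference list; base rate stands.
Duty = £917,777.99 × 26.5% = £243,211.17.
Line 2 (7594.97.82, Tyrica, 1,816 liters, £336,032.64):
Base rate for 7594.97.82 is 28.5%.
Duty = £336,032.64 × 28.5% = £95,769.30.
Line 3 (5472.45.43, Ulos, 1,585 units, £376,358.25):
Base rate for 5472.45.43 is 14.5% + £2.56/unit.
Origin Ulos qualifies under the Vinos–Ulos agreement and 5472.45.43 is covered: preferential rate 7.5% applies instead.
The additional-duty order on 5472.45.43 targets Tyrica, not Ulos; it does not apply.
Duty = £376,358.25 × 7.5% = £28,226.87.
Total = £243,211.17 + £95,769.30 + £28,226.87 = £367,207.34.

£367,207.34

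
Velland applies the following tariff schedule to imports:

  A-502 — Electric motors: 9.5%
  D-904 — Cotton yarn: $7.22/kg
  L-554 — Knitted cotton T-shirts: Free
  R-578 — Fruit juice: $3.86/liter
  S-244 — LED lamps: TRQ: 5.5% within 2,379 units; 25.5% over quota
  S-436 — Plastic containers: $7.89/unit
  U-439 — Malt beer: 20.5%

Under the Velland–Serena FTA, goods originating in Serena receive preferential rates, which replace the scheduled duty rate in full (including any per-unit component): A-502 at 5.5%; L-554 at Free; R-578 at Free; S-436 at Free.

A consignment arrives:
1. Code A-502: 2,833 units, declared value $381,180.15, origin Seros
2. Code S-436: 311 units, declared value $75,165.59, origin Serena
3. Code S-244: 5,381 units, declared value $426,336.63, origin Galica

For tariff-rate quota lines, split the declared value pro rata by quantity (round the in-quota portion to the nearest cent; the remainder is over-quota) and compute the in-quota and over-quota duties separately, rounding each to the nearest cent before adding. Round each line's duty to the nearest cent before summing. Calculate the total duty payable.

Line 1 (A-502, Seros, 2,833 units, $381,180.15):
Base rate for A-502 is 9.5%.
A-502 has an FTA preferential rate, but origin Seros is not Serena; base rate stands.
Duty = $381,180.15 × 9.5% = $36,212.11.
Line 2 (S-436, Serena, 311 units, $75,165.59):
Base rate for S-436 is $7.89/unit.
Origin Serena qualifies under the Velland–Serena agreement and S-436 is covered: preferential rate Free applies instead.
Duty = $75,165.59 × 0% = $0.00.
Line 3 (S-244, Galica, 5,381 units, $426,336.63):
Code S-244 is under a tariff-rate quota (threshold 2,379 units). In-quota: 2,379 units at 5.5%; over-quota: 3,002 units at 25.5%.
Pro-rata value split: in-quota = $426,336.63 × 2,379/5,381 = $188,488.17; over-quota = $426,336.63 − $188,488.17 = $237,848.46.
In-quota duty = $188,488.17 × 5.5% = $10,366.85. Over-quota duty = $237,848.46 × 25.5% = $60,651.36.
Line duty = $10,366.85 + $60,651.36 = $71,018.21.
Total = $36,212.11 + $0.00 + $71,018.21 = $107,230.32.

$107,230.32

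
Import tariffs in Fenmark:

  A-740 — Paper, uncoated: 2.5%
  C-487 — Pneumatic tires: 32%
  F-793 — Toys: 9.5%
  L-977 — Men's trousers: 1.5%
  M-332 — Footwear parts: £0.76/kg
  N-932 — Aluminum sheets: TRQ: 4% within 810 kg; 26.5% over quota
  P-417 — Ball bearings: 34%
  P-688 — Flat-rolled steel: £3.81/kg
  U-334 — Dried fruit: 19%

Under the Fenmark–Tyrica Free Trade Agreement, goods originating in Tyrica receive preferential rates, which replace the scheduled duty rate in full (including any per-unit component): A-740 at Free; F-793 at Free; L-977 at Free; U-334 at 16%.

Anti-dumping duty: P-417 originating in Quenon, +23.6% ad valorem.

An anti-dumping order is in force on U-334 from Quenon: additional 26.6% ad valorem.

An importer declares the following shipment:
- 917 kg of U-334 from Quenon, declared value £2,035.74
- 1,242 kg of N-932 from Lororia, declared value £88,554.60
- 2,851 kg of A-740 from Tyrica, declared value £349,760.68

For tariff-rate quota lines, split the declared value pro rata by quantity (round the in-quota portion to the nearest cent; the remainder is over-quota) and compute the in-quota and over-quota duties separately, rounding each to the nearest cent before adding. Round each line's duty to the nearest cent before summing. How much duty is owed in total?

£11,400.84

Line 1 (U-334, Quenon, 917 kg, £2,035.74):
Base rate for U-334 is 19%.
U-334 has an FTA preferential rate, but origin Quenon is not Tyrica; base rate stands.
Additional duty on U-334 from Quenon: +26.6%. Applied ad valorem rate: 19% + 26.6% = 45.6%.
Duty = £2,035.74 × 45.6% = £928.30.
Line 2 (N-932, Lororia, 1,242 kg, £88,554.60):
Code N-932 is under a tariff-rate quota (threshold 810 kg). In-quota: 810 kg at 4%; over-quota: 432 kg at 26.5%.
Pro-rata value split: in-quota = £88,554.60 × 810/1,242 = £57,753.00; over-quota = £88,554.60 − £57,753.00 = £30,801.60.
In-quota duty = £57,753.00 × 4% = £2,310.12. Over-quota duty = £30,801.60 × 26.5% = £8,162.42.
Line duty = £2,310.12 + £8,162.42 = £10,472.54.
Line 3 (A-740, Tyrica, 2,851 kg, £349,760.68):
Base rate for A-740 is 2.5%.
Origin Tyrica qualifies under the Fenmark–Tyrica agreement and A-740 is covered: preferential rate Free applies instead.
Duty = £349,760.68 × 0% = £0.00.
Total = £928.30 + £10,472.54 + £0.00 = £11,400.84.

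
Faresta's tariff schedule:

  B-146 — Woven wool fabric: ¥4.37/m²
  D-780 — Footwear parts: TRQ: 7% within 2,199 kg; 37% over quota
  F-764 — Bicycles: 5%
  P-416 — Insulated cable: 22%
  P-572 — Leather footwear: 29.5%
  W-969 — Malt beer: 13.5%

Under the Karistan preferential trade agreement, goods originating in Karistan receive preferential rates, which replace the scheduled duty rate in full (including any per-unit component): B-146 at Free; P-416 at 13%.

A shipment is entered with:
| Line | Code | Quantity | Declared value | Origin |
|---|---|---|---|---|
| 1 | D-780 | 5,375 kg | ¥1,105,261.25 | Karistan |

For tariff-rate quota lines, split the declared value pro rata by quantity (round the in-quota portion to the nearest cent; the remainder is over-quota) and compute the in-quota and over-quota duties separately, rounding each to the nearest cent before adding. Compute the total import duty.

Line 1 (D-780, Karistan, 5,375 kg, ¥1,105,261.25):
Code D-780 is under a tariff-rate quota (threshold 2,199 kg). In-quota: 2,199 kg at 7%; over-quota: 3,176 kg at 37%.
Pro-rata value split: in-quota = ¥1,105,261.25 × 2,199/5,375 = ¥452,180.37; over-quota = ¥1,105,261.25 − ¥452,180.37 = ¥653,080.88.
In-quota duty = ¥452,180.37 × 7% = ¥31,652.63. Over-quota duty = ¥653,080.88 × 37% = ¥241,639.93.
Line duty = ¥31,652.63 + ¥241,639.93 = ¥273,292.56.

¥273,292.56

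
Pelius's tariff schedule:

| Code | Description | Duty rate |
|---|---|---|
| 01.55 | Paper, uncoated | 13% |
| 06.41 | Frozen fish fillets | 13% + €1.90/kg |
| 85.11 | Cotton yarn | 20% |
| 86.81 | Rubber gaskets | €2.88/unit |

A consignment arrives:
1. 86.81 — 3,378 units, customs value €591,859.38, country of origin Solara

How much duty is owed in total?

€9,728.64

Line 1 (86.81, Solara, 3,378 units, €591,859.38):
Base rate for 86.81 is €2.88/unit.
Duty = 3,378 × €2.88 = €9,728.64.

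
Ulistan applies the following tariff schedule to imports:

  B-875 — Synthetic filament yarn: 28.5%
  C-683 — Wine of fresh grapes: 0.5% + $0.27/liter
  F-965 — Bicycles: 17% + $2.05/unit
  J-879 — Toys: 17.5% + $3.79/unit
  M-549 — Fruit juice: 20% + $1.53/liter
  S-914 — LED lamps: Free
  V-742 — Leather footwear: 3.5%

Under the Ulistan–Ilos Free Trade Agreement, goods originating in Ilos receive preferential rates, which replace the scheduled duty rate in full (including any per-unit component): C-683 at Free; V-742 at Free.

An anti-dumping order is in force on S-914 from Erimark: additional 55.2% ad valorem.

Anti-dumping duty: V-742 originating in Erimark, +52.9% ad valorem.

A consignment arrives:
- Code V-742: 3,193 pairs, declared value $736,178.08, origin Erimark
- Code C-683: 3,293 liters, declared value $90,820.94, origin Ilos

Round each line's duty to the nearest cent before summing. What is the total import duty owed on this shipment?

Line 1 (V-742, Erimark, 3,193 pairs, $736,178.08):
Base rate for V-742 is 3.5%.
V-742 has an FTA preferential rate, but origin Erimark is not Ilos; base rate stands.
Additional duty on V-742 from Erimark: +52.9%. Applied ad valorem rate: 3.5% + 52.9% = 56.4%.
Duty = $736,178.08 × 56.4% = $415,204.44.
Line 2 (C-683, Ilos, 3,293 liters, $90,820.94):
Base rate for C-683 is 0.5% + $0.27/liter.
Origin Ilos qualifies under the Ulistan–Ilos agreement and C-683 is covered: preferential rate Free applies instead.
Duty = $90,820.94 × 0% = $0.00.
Total = $415,204.44 + $0.00 = $415,204.44.

$415,204.44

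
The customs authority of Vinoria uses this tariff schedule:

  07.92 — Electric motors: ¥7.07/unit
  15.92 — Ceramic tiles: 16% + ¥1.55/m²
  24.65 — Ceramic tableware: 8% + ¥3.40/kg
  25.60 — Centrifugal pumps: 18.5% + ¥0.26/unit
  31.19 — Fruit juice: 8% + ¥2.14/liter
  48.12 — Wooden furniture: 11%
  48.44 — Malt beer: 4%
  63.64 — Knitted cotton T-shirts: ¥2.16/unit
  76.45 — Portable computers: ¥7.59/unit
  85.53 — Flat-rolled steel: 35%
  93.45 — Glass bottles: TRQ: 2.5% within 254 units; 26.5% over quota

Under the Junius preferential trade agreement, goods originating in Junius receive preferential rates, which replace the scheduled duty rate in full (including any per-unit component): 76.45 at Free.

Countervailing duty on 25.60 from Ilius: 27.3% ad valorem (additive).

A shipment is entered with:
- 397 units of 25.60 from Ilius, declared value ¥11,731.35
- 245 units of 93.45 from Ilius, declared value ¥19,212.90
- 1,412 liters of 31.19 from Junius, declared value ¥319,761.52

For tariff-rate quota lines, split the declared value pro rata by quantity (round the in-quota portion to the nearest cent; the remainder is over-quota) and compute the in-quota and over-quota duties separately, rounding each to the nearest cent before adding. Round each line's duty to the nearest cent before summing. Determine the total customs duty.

¥34,559.10

Line 1 (25.60, Ilius, 397 units, ¥11,731.35):
Base rate for 25.60 is 18.5% + ¥0.26/unit.
Additional duty on 25.60 from Ilius: +27.3%. Applied ad valorem rate: 18.5% + 27.3% = 45.8%.
Duty = ¥11,731.35 × 45.8% + 397 × ¥0.26 = ¥5,476.18.
Line 2 (93.45, Ilius, 245 units, ¥19,212.90):
Code 93.45 is under a tariff-rate quota (threshold 254 units). Quantity 245 units is within the quota, so the in-quota rate 2.5% applies to the full value.
Duty = ¥19,212.90 × 2.5% = ¥480.32.
Line 3 (31.19, Junius, 1,412 liters, ¥319,761.52):
Base rate for 31.19 is 8% + ¥2.14/liter.
Origin Junius is the FTA partner but 31.19 is not on the preference list; base rate stands.
Duty = ¥319,761.52 × 8% + 1,412 × ¥2.14 = ¥28,602.60.
Total = ¥5,476.18 + ¥480.32 + ¥28,602.60 = ¥34,559.10.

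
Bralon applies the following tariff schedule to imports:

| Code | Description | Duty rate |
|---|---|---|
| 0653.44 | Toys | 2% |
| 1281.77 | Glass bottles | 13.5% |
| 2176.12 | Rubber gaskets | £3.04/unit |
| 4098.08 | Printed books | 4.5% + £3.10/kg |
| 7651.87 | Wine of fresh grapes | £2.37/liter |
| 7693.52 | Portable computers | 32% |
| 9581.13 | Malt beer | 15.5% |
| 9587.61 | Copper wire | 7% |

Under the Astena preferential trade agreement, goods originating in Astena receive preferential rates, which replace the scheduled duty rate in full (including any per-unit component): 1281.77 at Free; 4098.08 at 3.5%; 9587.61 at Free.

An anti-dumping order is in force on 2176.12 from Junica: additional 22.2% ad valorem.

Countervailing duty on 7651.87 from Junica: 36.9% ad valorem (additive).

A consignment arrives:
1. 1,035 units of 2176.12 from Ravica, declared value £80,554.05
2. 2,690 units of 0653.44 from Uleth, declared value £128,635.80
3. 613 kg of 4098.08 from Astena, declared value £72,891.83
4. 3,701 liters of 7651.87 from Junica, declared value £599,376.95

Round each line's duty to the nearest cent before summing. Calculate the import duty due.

£238,211.79

Line 1 (2176.12, Ravica, 1,035 units, £80,554.05):
Base rate for 2176.12 is £3.04/unit.
The additional-duty order on 2176.12 targets Junica, not Ravica; it does not apply.
Duty = 1,035 × £3.04 = £3,146.40.
Line 2 (0653.44, Uleth, 2,690 units, £128,635.80):
Base rate for 0653.44 is 2%.
Duty = £128,635.80 × 2% = £2,572.72.
Line 3 (4098.08, Astena, 613 kg, £72,891.83):
Base rate for 4098.08 is 4.5% + £3.10/kg.
Origin Astena qualifies under the Bralon–Astena agreement and 4098.08 is covered: preferential rate 3.5% applies instead.
Duty = £72,891.83 × 3.5% = £2,551.21.
Line 4 (7651.87, Junica, 3,701 liters, £599,376.95):
Base rate for 7651.87 is £2.37/liter.
Additional duty on 7651.87 from Junica: +36.9% ad valorem. Applied ad valorem rate = 36.9%.
Duty = £599,376.95 × 36.9% + 3,701 × £2.37 = £229,941.46.
Total = £3,146.40 + £2,572.72 + £2,551.21 + £229,941.46 = £238,211.79.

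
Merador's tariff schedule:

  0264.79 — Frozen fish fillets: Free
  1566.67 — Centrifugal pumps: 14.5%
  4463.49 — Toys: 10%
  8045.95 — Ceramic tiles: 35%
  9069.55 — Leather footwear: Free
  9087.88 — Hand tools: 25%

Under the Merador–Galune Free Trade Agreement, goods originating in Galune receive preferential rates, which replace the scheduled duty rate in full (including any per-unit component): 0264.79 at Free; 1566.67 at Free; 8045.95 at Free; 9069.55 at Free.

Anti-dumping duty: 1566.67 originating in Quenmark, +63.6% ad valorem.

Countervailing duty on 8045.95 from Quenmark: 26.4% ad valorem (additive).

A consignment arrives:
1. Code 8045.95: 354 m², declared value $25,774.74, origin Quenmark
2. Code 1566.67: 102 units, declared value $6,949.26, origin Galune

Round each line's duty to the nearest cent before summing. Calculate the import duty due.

$15,825.69

Line 1 (8045.95, Quenmark, 354 m², $25,774.74):
Base rate for 8045.95 is 35%.
8045.95 has an FTA preferential rate, but origin Quenmark is not Galune; base rate stands.
Additional duty on 8045.95 from Quenmark: +26.4%. Applied ad valorem rate: 35% + 26.4% = 61.4%.
Duty = $25,774.74 × 61.4% = $15,825.69.
Line 2 (1566.67, Galune, 102 units, $6,949.26):
Base rate for 1566.67 is 14.5%.
Origin Galune qualifies under the Merador–Galune agreement and 1566.67 is covered: preferential rate Free applies instead.
The additional-duty order on 1566.67 targets Quenmark, not Galune; it does not apply.
Duty = $6,949.26 × 0% = $0.00.
Total = $15,825.69 + $0.00 = $15,825.69.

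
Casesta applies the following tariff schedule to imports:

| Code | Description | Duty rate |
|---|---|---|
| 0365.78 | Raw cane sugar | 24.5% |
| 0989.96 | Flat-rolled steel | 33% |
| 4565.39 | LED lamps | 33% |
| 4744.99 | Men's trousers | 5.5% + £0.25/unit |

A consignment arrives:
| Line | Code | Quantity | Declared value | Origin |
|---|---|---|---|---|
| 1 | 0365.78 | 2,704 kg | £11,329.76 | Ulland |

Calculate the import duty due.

Line 1 (0365.78, Ulland, 2,704 kg, £11,329.76):
Base rate for 0365.78 is 24.5%.
Duty = £11,329.76 × 24.5% = £2,775.79.

£2,775.79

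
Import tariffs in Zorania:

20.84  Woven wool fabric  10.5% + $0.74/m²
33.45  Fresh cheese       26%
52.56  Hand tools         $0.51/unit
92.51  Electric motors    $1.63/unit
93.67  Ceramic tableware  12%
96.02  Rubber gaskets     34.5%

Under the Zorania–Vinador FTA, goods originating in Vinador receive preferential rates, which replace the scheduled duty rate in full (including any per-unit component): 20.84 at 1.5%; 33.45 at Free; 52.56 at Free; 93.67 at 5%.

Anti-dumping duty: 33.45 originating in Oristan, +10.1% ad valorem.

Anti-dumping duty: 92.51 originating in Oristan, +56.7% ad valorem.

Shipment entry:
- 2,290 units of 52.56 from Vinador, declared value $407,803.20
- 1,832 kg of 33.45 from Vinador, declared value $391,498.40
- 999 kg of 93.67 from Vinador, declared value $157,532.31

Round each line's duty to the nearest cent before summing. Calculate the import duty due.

$7,876.62

Line 1 (52.56, Vinador, 2,290 units, $407,803.20):
Base rate for 52.56 is $0.51/unit.
Origin Vinador qualifies under the Zorania–Vinador agreement and 52.56 is covered: preferential rate Free applies instead.
Duty = $407,803.20 × 0% = $0.00.
Line 2 (33.45, Vinador, 1,832 kg, $391,498.40):
Base rate for 33.45 is 26%.
Origin Vinador qualifies under the Zorania–Vinador agreement and 33.45 is covered: preferential rate Free applies instead.
The additional-duty order on 33.45 targets Oristan, not Vinador; it does not apply.
Duty = $391,498.40 × 0% = $0.00.
Line 3 (93.67, Vinador, 999 kg, $157,532.31):
Base rate for 93.67 is 12%.
Origin Vinador qualifies under the Zorania–Vinador agreement and 93.67 is covered: preferential rate 5% applies instead.
Duty = $157,532.31 × 5% = $7,876.62.
Total = $0.00 + $0.00 + $7,876.62 = $7,876.62.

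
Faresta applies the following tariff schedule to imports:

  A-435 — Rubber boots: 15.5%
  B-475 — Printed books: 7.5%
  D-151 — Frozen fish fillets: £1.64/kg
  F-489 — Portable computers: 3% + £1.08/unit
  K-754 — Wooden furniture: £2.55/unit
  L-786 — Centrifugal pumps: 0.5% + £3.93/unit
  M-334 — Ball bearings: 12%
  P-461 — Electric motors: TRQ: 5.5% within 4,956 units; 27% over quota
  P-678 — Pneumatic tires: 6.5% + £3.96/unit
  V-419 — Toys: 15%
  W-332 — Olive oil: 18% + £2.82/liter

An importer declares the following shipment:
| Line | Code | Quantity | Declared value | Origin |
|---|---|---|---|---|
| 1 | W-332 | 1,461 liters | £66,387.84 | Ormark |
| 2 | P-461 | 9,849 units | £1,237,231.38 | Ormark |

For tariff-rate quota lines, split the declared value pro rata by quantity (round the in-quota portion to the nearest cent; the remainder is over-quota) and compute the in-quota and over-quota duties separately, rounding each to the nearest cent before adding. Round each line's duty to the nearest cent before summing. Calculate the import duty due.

Line 1 (W-332, Ormark, 1,461 liters, £66,387.84):
Base rate for W-332 is 18% + £2.82/liter.
Duty = £66,387.84 × 18% + 1,461 × £2.82 = £16,069.83.
Line 2 (P-461, Ormark, 9,849 units, £1,237,231.38):
Code P-461 is under a tariff-rate quota (threshold 4,956 units). In-quota: 4,956 units at 5.5%; over-quota: 4,893 units at 27%.
Pro-rata value split: in-quota = £1,237,231.38 × 4,956/9,849 = £622,572.72; over-quota = £1,237,231.38 − £622,572.72 = £614,658.66.
In-quota duty = £622,572.72 × 5.5% = £34,241.50. Over-quota duty = £614,658.66 × 27% = £165,957.84.
Line duty = £34,241.50 + £165,957.84 = £200,199.34.
Total = £16,069.83 + £200,199.34 = £216,269.17.

£216,269.17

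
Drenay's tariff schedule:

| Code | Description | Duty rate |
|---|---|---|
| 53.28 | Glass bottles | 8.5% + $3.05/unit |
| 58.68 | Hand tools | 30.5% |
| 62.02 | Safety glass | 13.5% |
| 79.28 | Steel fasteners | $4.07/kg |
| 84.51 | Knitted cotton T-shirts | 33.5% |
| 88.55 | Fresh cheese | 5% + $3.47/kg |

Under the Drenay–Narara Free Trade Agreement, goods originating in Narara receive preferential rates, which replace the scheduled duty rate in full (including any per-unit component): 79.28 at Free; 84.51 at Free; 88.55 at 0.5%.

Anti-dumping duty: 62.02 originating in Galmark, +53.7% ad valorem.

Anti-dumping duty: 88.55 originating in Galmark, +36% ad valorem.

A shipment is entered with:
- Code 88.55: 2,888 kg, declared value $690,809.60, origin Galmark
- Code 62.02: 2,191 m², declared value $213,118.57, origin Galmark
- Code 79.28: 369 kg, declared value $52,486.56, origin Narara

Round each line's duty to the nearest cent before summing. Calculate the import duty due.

$436,468.98

Line 1 (88.55, Galmark, 2,888 kg, $690,809.60):
Base rate for 88.55 is 5% + $3.47/kg.
88.55 has an FTA preferential rate, but origin Galmark is not Narara; base rate stands.
Additional duty on 88.55 from Galmark: +36%. Applied ad valorem rate: 5% + 36% = 41%.
Duty = $690,809.60 × 41% + 2,888 × $3.47 = $293,253.30.
Line 2 (62.02, Galmark, 2,191 m², $213,118.57):
Base rate for 62.02 is 13.5%.
Additional duty on 62.02 from Galmark: +53.7%. Applied ad valorem rate: 13.5% + 53.7% = 67.2%.
Duty = $213,118.57 × 67.2% = $143,215.68.
Line 3 (79.28, Narara, 369 kg, $52,486.56):
Base rate for 79.28 is $4.07/kg.
Origin Narara qualifies under the Drenay–Narara agreement and 79.28 is covered: preferential rate Free applies instead.
Duty = $52,486.56 × 0% = $0.00.
Total = $293,253.30 + $143,215.68 + $0.00 = $436,468.98.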